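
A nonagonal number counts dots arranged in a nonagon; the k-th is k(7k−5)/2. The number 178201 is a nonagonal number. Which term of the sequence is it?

Set n(7n−5)/2 = 178201, giving 7n² − 5n − 356402 = 0.
The discriminant is 25 + 56·178201 = 9979281, and √9979281 = 3159.
So n = (5 + 3159) / 14 = 3164/14 = 226.

226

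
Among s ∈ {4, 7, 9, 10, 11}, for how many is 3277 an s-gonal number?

1

s = 4: P(4, 57) = 3249 and P(4, 58) = 3364; 3277 is not s-gonal.
s = 7: P(7, 36) = 3186 and P(7, 37) = 3367; 3277 is not s-gonal.
s = 9: P(9, 30) = 3075 and P(9, 31) = 3286; 3277 is not s-gonal.
s = 10: P(10, 29) = 3277. ✓
s = 11: P(11, 27) = 3186 and P(11, 28) = 3430; 3277 is not s-gonal.
Hits: s ∈ {10} → 1.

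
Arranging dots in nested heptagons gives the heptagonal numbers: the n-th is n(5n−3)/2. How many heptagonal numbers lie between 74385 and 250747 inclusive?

145

The n-th heptagonal number is n(5n−3)/2.
Smallest index with value ≥ 74385: n = 173 (giving 74563).
Largest index with value ≤ 250747: n = 317 (giving 250747).
Indices 173 through 317: 145 terms.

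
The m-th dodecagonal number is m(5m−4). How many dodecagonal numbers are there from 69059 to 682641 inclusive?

252

The n-th dodecagonal number is n(5n−4).
Smallest index with value ≥ 69059: n = 118 (giving 69148).
Largest index with value ≤ 682641: n = 369 (giving 679329).
Indices 118 through 369: 252 terms.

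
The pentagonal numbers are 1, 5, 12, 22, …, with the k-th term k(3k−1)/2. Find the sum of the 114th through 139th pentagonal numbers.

624637

Σ i(3i−1)/2 = (3Σi² − Σi) / 2 over i = 114..139.
Σi = 9730 − 6441 = 3289 and Σi² = 904890 − 487369 = 417521.
(3·417521 − 1·3289) / 2 = 1249274/2 = 624637.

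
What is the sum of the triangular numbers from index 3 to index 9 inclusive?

161

Σ i(i+1)/2 = (Σi² + Σi) / 2 over i = 3..9.
Σi = 45 − 3 = 42 and Σi² = 285 − 5 = 280.
(1·280 + 1·42) / 2 = 322/2 = 161.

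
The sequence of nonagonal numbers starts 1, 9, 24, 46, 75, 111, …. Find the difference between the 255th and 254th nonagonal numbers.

Consecutive nonagonal numbers differ by 7n − 6: here 7·255 − 6 = 1779.

1779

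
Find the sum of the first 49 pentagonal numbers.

Σ i(3i−1)/2 = (3Σi² − Σi) / 2 over i = 1..49.
Σi = 1225 and Σi² = 40425.
(3·40425 − 1·1225) / 2 = 120050/2 = 60025.

60025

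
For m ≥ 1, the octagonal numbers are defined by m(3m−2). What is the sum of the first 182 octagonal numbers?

Σ i(3i−2) = 3Σi² − 2Σi over i = 1..182.
Σi = 16653 and Σi² = 2026115.
3·2026115 − 2·16653 = 6045039.

6045039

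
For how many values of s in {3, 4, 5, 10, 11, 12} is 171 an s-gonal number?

1

s = 3: P(3, 18) = 171. ✓
s = 4: P(4, 13) = 169 and P(4, 14) = 196; 171 is not s-gonal.
s = 5: P(5, 10) = 145 and P(5, 11) = 176; 171 is not s-gonal.
s = 10: P(10, 6) = 126 and P(10, 7) = 175; 171 is not s-gonal.
s = 11: P(11, 6) = 141 and P(11, 7) = 196; 171 is not s-gonal.
s = 12: P(12, 6) = 156 and P(12, 7) = 217; 171 is not s-gonal.
Hits: s ∈ {3} → 1.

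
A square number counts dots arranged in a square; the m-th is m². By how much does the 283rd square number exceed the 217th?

283² = 80089 and 217² = 47089.
Difference: 80089 − 47089 = 33000.

33000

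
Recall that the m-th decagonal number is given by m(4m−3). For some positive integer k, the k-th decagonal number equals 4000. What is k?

32

Set n(4n−3) = 4000, giving 4n² − 3n − 4000 = 0.
The discriminant is 9 + 16·4000 = 64009, and √64009 = 253.
So n = (3 + 253) / 8 = 256/8 = 32.
Check: 32·(4·32 − 3) = 4000. ✓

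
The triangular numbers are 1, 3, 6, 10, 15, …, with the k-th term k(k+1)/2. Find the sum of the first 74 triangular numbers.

70300

Σ i(i+1)/2 = (Σi² + Σi) / 2 over i = 1..74.
Σi = 2775 and Σi² = 137825.
(1·137825 + 1·2775) / 2 = 140600/2 = 70300.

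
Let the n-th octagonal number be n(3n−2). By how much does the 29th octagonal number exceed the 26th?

29·(3·29 − 2) = 2465 and 26·(3·26 − 2) = 1976.
Difference: 2465 − 1976 = 489.

489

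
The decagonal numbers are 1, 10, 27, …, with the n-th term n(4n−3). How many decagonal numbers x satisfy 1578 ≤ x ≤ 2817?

The n-th decagonal number is n(4n−3).
Smallest index with value ≥ 1578: n = 21 (giving 1701).
Largest index with value ≤ 2817: n = 26 (giving 2626).
Indices 21 through 26: 6 terms.

6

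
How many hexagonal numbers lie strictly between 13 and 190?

7

The n-th hexagonal number is n(2n−1).
Smallest index with value > 13: n = 3 (giving 15).
Largest index with value < 190: n = 9 (giving 153).
Indices 3 through 9: 7 terms.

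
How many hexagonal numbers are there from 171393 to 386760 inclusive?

148

The n-th hexagonal number is n(2n−1).
Smallest index with value ≥ 171393: n = 293 (giving 171405).
Largest index with value ≤ 386760: n = 440 (giving 386760).
Indices 293 through 440: 148 terms.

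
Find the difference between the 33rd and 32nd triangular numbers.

33

Consecutive triangular numbers differ by n: T_{33} − T_{32} = 33.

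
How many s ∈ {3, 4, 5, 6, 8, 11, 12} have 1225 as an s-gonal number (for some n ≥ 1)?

s = 3: P(3, 49) = 1225. ✓
s = 4: P(4, 35) = 1225. ✓
s = 5: P(5, 28) = 1162 and P(5, 29) = 1247; 1225 is not s-gonal.
s = 6: P(6, 25) = 1225. ✓
s = 8: P(8, 20) = 1160 and P(8, 21) = 1281; 1225 is not s-gonal.
s = 11: P(11, 16) = 1096 and P(11, 17) = 1241; 1225 is not s-gonal.
s = 12: P(12, 16) = 1216 and P(12, 17) = 1377; 1225 is not s-gonal.
Hits: s ∈ {3, 4, 6} → 3.

3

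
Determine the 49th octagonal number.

7105

The 49th octagonal number is n(3n−2) with n = 49.
49·(3·49 − 2) = 49·145 = 7105.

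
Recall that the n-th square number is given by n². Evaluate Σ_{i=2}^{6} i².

Σ_{i=2}^{6} i² = 91 − 1 = 90.

90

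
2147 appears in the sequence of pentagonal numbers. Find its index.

38

Set n(3n−1)/2 = 2147, giving 3n² − n − 4294 = 0.
The discriminant is 1 + 24·2147 = 51529, and √51529 = 227.
So n = (1 + 227) / 6 = 228/6 = 38.
Check: 38·(3·38 − 1)/2 = 2147. ✓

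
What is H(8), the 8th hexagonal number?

120

The 8th hexagonal number is n(2n−1) with n = 8.
8·(2·8 − 1) = 8·15 = 120.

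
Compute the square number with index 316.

The 316th square number is n² with n = 316.
316² = 99856.

99856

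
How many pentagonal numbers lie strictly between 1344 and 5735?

The n-th pentagonal number is n(3n−1)/2.
Smallest index with value > 1344: n = 31 (giving 1426).
Largest index with value < 5735: n = 61 (giving 5551).
Indices 31 through 61: 31 terms.

31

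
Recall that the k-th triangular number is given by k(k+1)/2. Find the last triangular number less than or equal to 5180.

Solve n(n+1)/2 ≤ 5180 for integer n.
n = 101 gives 5151 ≤ 5180, while n = 102 gives 5253 > 5180; so the answer is 5151.

5151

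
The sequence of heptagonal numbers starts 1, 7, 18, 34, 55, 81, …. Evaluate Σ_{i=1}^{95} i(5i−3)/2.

718960

Σ i(5i−3)/2 = (5Σi² − 3Σi) / 2 over i = 1..95.
Σi = 4560 and Σi² = 290320.
(5·290320 − 3·4560) / 2 = 1437920/2 = 718960.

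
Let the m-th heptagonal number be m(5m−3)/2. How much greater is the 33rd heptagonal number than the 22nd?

33·(5·33 − 3)/2 = 2673 and 22·(5·22 − 3)/2 = 1177.
Difference: 2673 − 1177 = 1496.

1496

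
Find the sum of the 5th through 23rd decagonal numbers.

16378

Σ i(4i−3) = 4Σi² − 3Σi over i = 5..23.
Σi = 276 − 10 = 266 and Σi² = 4324 − 30 = 4294.
4·4294 − 3·266 = 16378.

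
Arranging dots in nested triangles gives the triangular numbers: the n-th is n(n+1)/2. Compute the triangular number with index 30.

The 30th triangular number is n(n+1)/2 with n = 30.
30·31/2 = 930/2 = 465.

465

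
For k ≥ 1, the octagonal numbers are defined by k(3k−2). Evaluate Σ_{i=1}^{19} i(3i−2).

Σ i(3i−2) = 3Σi² − 2Σi over i = 1..19.
Σi = 190 and Σi² = 2470.
3·2470 − 2·190 = 7030.

7030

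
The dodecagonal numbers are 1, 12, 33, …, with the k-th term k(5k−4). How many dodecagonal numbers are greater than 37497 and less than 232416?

128

The n-th dodecagonal number is n(5n−4).
Smallest index with value > 37497: n = 88 (giving 38368).
Largest index with value < 232416: n = 215 (giving 230265).
Indices 88 through 215: 128 terms.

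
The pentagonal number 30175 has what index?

142

Set n(3n−1)/2 = 30175, giving 3n² − n − 60350 = 0.
The discriminant is 1 + 24·30175 = 724201, and √724201 = 851.
So n = (1 + 851) / 6 = 852/6 = 142.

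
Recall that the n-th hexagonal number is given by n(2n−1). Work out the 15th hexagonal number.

435

The 15th hexagonal number is n(2n−1) with n = 15.
15·(2·15 − 1) = 15·29 = 435.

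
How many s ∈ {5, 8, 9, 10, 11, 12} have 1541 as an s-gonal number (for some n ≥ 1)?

1

s = 5: P(5, 32) = 1520 and P(5, 33) = 1617; 1541 is not s-gonal.
s = 8: P(8, 23) = 1541. ✓
s = 9: P(9, 21) = 1491 and P(9, 22) = 1639; 1541 is not s-gonal.
s = 10: P(10, 20) = 1540 and P(10, 21) = 1701; 1541 is not s-gonal.
s = 11: P(11, 18) = 1395 and P(11, 19) = 1558; 1541 is not s-gonal.
s = 12: P(12, 17) = 1377 and P(12, 18) = 1548; 1541 is not s-gonal.
Hits: s ∈ {8} → 1.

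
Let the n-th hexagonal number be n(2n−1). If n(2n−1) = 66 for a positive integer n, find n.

Set n(2n−1) = 66, giving 2n² − n − 66 = 0.
So n = (1 + 23) / 4 = 24/4 = 6.

6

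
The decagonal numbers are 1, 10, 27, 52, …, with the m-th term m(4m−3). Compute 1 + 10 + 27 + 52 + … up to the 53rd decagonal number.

Σ i(4i−3) = 4Σi² − 3Σi over i = 1..53.
Σi = 1431 and Σi² = 51039.
4·51039 − 3·1431 = 199863.

199863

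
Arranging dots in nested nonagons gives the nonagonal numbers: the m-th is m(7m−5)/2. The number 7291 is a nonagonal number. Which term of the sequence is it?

46

Set n(7n−5)/2 = 7291, giving 7n² − 5n − 14582 = 0.
So n = (5 + 639) / 14 = 644/14 = 46.
Check: 46·(7·46 − 5)/2 = 7291. ✓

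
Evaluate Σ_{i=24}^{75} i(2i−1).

275678

Σ i(2i−1) = 2Σi² − Σi over i = 24..75.
Σi = 2850 − 276 = 2574 and Σi² = 143450 − 4324 = 139126.
2·139126 − 1·2574 = 275678.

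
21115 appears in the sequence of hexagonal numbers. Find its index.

Set n(2n−1) = 21115, giving 2n² − n − 21115 = 0.
The discriminant is 1 + 8·21115 = 168921, and √168921 = 411.
So n = (1 + 411) / 4 = 412/4 = 103.
Check: 103·(2·103 − 1) = 21115. ✓

103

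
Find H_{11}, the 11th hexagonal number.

231

The 11th hexagonal number is n(2n−1) with n = 11.
11·(2·11 − 1) = 11·21 = 231.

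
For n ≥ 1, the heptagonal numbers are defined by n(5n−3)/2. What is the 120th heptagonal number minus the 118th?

1187

120·(5·120 − 3)/2 = 35820 and 118·(5·118 − 3)/2 = 34633.
Difference: 35820 − 34633 = 1187.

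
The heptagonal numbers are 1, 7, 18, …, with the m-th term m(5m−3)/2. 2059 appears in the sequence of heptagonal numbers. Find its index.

29

Set n(5n−3)/2 = 2059, giving 5n² − 3n − 4118 = 0.
The discriminant is 9 + 40·2059 = 82369, and √82369 = 287.
So n = (3 + 287) / 10 = 290/10 = 29.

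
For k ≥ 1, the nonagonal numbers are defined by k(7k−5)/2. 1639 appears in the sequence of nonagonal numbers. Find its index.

22

Set n(7n−5)/2 = 1639, giving 7n² − 5n − 3278 = 0.
So n = (5 + 303) / 14 = 308/14 = 22.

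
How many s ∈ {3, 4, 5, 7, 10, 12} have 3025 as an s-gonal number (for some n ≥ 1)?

s = 3: P(3, 77) = 3003 and P(3, 78) = 3081; 3025 is not s-gonal.
s = 4: P(4, 55) = 3025. ✓
s = 5: P(5, 45) = 3015 and P(5, 46) = 3151; 3025 is not s-gonal.
s = 7: P(7, 35) = 3010 and P(7, 36) = 3186; 3025 is not s-gonal.
s = 10: P(10, 27) = 2835 and P(10, 28) = 3052; 3025 is not s-gonal.
s = 12: P(12, 25) = 3025. ✓
Hits: s ∈ {4, 12} → 2.

2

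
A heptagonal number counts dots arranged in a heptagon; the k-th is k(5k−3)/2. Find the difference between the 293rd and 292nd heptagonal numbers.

1461

Consecutive heptagonal numbers differ by 5n − 4: here 5·293 − 4 = 1461.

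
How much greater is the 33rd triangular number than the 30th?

96

33·34/2 = 561 and 30·31/2 = 465.
Difference: 561 − 465 = 96.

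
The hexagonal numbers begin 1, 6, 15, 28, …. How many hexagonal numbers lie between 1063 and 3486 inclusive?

19

The n-th hexagonal number is n(2n−1).
Smallest index with value ≥ 1063: n = 24 (giving 1128).
Largest index with value ≤ 3486: n = 42 (giving 3486).
Indices 24 through 42: 19 terms.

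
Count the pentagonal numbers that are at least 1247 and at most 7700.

43

The n-th pentagonal number is n(3n−1)/2.
Smallest index with value ≥ 1247: n = 29 (giving 1247).
Largest index with value ≤ 7700: n = 71 (giving 7526).
Indices 29 through 71: 43 terms.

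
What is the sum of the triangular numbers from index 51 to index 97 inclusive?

134749

Σ i(i+1)/2 = (Σi² + Σi) / 2 over i = 51..97.
Σi = 4753 − 1275 = 3478 and Σi² = 308945 − 42925 = 266020.
(1·266020 + 1·3478) / 2 = 269498/2 = 134749.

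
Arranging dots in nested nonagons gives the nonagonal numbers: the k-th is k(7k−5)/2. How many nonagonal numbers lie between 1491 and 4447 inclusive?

16

The n-th nonagonal number is n(7n−5)/2.
Smallest index with value ≥ 1491: n = 21 (giving 1491).
Largest index with value ≤ 4447: n = 36 (giving 4446).
Indices 21 through 36: 16 terms.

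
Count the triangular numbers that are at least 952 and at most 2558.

28

The n-th triangular number is n(n+1)/2.
Smallest index with value ≥ 952: n = 44 (giving 990).
Largest index with value ≤ 2558: n = 71 (giving 2556).
Indices 44 through 71: 28 terms.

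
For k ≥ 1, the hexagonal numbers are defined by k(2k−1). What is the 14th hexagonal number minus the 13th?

Consecutive hexagonal numbers differ by 4n − 3: here 4·14 − 3 = 53.

53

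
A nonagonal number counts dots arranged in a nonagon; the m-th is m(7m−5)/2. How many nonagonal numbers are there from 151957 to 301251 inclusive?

The n-th nonagonal number is n(7n−5)/2.
Smallest index with value ≥ 151957: n = 209 (giving 152361).
Largest index with value ≤ 301251: n = 293 (giving 299739).
Indices 209 through 293: 85 terms.

85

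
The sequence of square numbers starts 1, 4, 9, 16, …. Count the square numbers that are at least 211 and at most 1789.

28

The n-th square number is n².
Smallest index with value ≥ 211: n = 15 (giving 225).
Largest index with value ≤ 1789: n = 42 (giving 1764).
Indices 15 through 42: 28 terms.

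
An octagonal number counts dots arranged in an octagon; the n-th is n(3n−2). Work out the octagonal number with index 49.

The 49th octagonal number is n(3n−2) with n = 49.
49·(3·49 − 2) = 49·145 = 7105.

7105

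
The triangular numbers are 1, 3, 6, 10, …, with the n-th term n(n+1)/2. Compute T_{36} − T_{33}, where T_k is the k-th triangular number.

105

36·37/2 = 666 and 33·34/2 = 561.
Difference: 666 − 561 = 105.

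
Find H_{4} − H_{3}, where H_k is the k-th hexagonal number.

Consecutive hexagonal numbers differ by 4n − 3: here 4·4 − 3 = 13.

13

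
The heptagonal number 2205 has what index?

Set n(5n−3)/2 = 2205, giving 5n² − 3n − 4410 = 0.
So n = (3 + 297) / 10 = 300/10 = 30.

30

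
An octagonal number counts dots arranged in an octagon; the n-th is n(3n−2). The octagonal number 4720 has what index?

40

Set n(3n−2) = 4720, giving 3n² − 2n − 4720 = 0.
So n = (2 + 238) / 6 = 240/6 = 40.
Check: 40·(3·40 − 2) = 4720. ✓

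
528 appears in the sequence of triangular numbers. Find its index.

32

Set n(n+1)/2 = 528, giving n² + n − 1056 = 0.
The discriminant is 1 + 8·528 = 4225, and √4225 = 65.
So n = (-1 + 65) / 2 = 64/2 = 32.
Check: 32·33/2 = 528. ✓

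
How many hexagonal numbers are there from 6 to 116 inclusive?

The n-th hexagonal number is n(2n−1).
Smallest index with value ≥ 6: n = 2 (giving 6).
Largest index with value ≤ 116: n = 7 (giving 91).
Indices 2 through 7: 6 terms.

6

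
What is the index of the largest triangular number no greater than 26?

Solve n(n+1)/2 ≤ 26 for integer n.
n = 6 gives 21 ≤ 26, while n = 7 gives 28 > 26; so the answer is index 6.

6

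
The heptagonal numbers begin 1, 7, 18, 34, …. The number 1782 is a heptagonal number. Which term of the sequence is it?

Set n(5n−3)/2 = 1782, giving 5n² − 3n − 3564 = 0.
The discriminant is 9 + 40·1782 = 71289, and √71289 = 267.
So n = (3 + 267) / 10 = 270/10 = 27.
Check: 27·(5·27 − 3)/2 = 1782. ✓

27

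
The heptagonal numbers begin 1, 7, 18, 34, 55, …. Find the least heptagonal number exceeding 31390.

Solve n(5n−3)/2 > 31390 for integer n.
The largest n with value ≤ 31390 is 112 (since 31192 ≤ 31390 < 31753), so the first above is n = 113, value 31753.

31753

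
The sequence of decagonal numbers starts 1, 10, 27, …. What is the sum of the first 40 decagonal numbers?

86100

Σ i(4i−3) = 4Σi² − 3Σi over i = 1..40.
Σi = 820 and Σi² = 22140.
4·22140 − 3·820 = 86100.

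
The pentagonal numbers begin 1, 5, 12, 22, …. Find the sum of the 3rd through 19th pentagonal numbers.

3604

Σ i(3i−1)/2 = (3Σi² − Σi) / 2 over i = 3..19.
Σi = 190 − 3 = 187 and Σi² = 2470 − 5 = 2465.
(3·2465 − 1·187) / 2 = 7208/2 = 3604.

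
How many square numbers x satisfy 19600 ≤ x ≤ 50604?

85

The n-th square number is n².
Smallest index with value ≥ 19600: n = 140 (giving 19600).
Largest index with value ≤ 50604: n = 224 (giving 50176).
Indices 140 through 224: 85 terms.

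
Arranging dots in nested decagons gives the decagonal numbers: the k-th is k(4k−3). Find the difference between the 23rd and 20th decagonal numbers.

507

23·(4·23 − 3) = 2047 and 20·(4·20 − 3) = 1540.
Difference: 2047 − 1540 = 507.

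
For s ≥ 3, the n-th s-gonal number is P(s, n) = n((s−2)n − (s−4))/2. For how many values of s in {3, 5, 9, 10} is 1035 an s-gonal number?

1

s = 3: P(3, 45) = 1035. ✓
s = 5: P(5, 26) = 1001 and P(5, 27) = 1080; 1035 is not s-gonal.
s = 9: P(9, 17) = 969 and P(9, 18) = 1089; 1035 is not s-gonal.
s = 10: P(10, 16) = 976 and P(10, 17) = 1105; 1035 is not s-gonal.
Hits: s ∈ {3} → 1.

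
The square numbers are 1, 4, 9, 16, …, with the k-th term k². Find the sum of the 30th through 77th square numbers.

Σ_{i=30}^{77} i² = 155155 − 8555 = 146600.

146600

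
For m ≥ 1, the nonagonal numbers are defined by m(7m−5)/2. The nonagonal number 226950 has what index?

Set n(7n−5)/2 = 226950, giving 7n² − 5n − 453900 = 0.
So n = (5 + 3565) / 14 = 3570/14 = 255.
Check: 255·(7·255 − 5)/2 = 226950. ✓

255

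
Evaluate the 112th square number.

The 112th square number is n² with n = 112.
112² = 12544.

12544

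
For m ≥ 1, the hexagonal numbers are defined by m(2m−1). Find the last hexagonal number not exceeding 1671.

Solve n(2n−1) ≤ 1671 for integer n.
n = 29 gives 1653 ≤ 1671, while n = 30 gives 1770 > 1671; so the answer is 1653.

1653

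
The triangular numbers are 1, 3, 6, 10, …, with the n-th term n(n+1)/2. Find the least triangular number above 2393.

Solve n(n+1)/2 > 2393 for integer n.
The largest n with value ≤ 2393 is 68 (since 2346 ≤ 2393 < 2415), so the first above is n = 69, value 2415.

2415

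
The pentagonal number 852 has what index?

Set n(3n−1)/2 = 852, giving 3n² − n − 1704 = 0.
The discriminant is 1 + 24·852 = 20449, and √20449 = 143.
So n = (1 + 143) / 6 = 144/6 = 24.
Check: 24·(3·24 − 1)/2 = 852. ✓

24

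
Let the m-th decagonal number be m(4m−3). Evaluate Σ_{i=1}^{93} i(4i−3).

Σ i(4i−3) = 4Σi² − 3Σi over i = 1..93.
Σi = 4371 and Σi² = 272459.
4·272459 − 3·4371 = 1076723.

1076723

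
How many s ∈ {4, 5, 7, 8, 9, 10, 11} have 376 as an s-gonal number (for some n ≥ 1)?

s = 4: P(4, 19) = 361 and P(4, 20) = 400; 376 is not s-gonal.
s = 5: P(5, 16) = 376. ✓
s = 7: P(7, 12) = 342 and P(7, 13) = 403; 376 is not s-gonal.
s = 8: P(8, 11) = 341 and P(8, 12) = 408; 376 is not s-gonal.
s = 9: P(9, 10) = 325 and P(9, 11) = 396; 376 is not s-gonal.
s = 10: P(10, 10) = 370 and P(10, 11) = 451; 376 is not s-gonal.
s = 11: P(11, 9) = 333 and P(11, 10) = 415; 376 is not s-gonal.
Hits: s ∈ {5} → 1.

1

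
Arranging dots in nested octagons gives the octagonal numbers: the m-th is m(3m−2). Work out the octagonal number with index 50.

7400

The 50th octagonal number is n(3n−2) with n = 50.
50·(3·50 − 2) = 50·148 = 7400.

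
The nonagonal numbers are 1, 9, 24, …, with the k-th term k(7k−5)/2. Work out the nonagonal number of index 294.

301791

The 294th nonagonal number is n(7n−5)/2 with n = 294.
294·(7·294 − 5)/2 = 294·2053/2 = 301791.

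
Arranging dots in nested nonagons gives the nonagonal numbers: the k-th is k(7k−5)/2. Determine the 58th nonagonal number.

11629

The 58th nonagonal number is n(7n−5)/2 with n = 58.
58·(7·58 − 5)/2 = 58·401/2 = 11629.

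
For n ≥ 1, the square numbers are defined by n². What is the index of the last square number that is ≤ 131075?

362

Solve n² ≤ 131075 for integer n.
n = 362 gives 131044 ≤ 131075, while n = 363 gives 131769 > 131075; so the answer is index 362.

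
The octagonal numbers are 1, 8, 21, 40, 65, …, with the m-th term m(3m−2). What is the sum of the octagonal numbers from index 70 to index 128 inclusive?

1774425

Σ i(3i−2) = 3Σi² − 2Σi over i = 70..128.
Σi = 8256 − 2415 = 5841 and Σi² = 707264 − 111895 = 595369.
3·595369 − 2·5841 = 1774425.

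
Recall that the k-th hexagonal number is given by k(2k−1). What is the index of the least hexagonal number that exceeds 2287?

Solve n(2n−1) > 2287 for integer n.
The largest n with value ≤ 2287 is 34 (since 2278 ≤ 2287 < 2415), so the first above is n = 35, value 2415.

35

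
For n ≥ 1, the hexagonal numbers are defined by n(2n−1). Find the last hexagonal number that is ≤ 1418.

1326

Solve n(2n−1) ≤ 1418 for integer n.
n = 26 gives 1326 ≤ 1418, while n = 27 gives 1431 > 1418; so the answer is 1326.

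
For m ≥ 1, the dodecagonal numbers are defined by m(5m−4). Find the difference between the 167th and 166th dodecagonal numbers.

1661

Consecutive dodecagonal numbers differ by 10n − 9: here 10·167 − 9 = 1661.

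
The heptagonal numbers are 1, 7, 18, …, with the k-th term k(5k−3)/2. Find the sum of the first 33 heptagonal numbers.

Σ i(5i−3)/2 = (5Σi² − 3Σi) / 2 over i = 1..33.
Σi = 561 and Σi² = 12529.
(5·12529 − 3·561) / 2 = 60962/2 = 30481.

30481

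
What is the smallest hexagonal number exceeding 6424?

Solve n(2n−1) > 6424 for integer n.
The largest n with value ≤ 6424 is 56 (since 6216 ≤ 6424 < 6441), so the first above is n = 57, value 6441.

6441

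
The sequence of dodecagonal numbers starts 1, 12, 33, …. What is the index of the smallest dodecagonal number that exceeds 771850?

394

Solve n(5n−4) > 771850 for integer n.
The largest n with value ≤ 771850 is 393 (since 770673 ≤ 771850 < 774604), so the first above is n = 394, value 774604.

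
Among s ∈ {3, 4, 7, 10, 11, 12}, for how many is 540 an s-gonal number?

s = 3: P(3, 32) = 528 and P(3, 33) = 561; 540 is not s-gonal.
s = 4: P(4, 23) = 529 and P(4, 24) = 576; 540 is not s-gonal.
s = 7: P(7, 15) = 540. ✓
s = 10: P(10, 12) = 540. ✓
s = 11: P(11, 11) = 506 and P(11, 12) = 606; 540 is not s-gonal.
s = 12: P(12, 10) = 460 and P(12, 11) = 561; 540 is not s-gonal.
Hits: s ∈ {7, 10} → 2.

2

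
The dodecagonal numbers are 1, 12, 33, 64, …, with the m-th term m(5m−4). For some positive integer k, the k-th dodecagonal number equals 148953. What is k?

173

Set n(5n−4) = 148953, giving 5n² − 4n − 148953 = 0.
So n = (4 + 1726) / 10 = 1730/10 = 173.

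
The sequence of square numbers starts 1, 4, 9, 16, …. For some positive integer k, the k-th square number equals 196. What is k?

We need n² = 196, so n = √196 = 14.

14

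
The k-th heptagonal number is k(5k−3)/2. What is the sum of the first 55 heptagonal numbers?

140140

Σ i(5i−3)/2 = (5Σi² − 3Σi) / 2 over i = 1..55.
Σi = 1540 and Σi² = 56980.
(5·56980 − 3·1540) / 2 = 280280/2 = 140140.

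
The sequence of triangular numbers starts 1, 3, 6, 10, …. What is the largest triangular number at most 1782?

Solve n(n+1)/2 ≤ 1782 for integer n.
n = 59 gives 1770 ≤ 1782, while n = 60 gives 1830 > 1782; so the answer is 1770.

1770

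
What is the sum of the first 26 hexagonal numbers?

Σ i(2i−1) = 2Σi² − Σi over i = 1..26.
Σi = 351 and Σi² = 6201.
2·6201 − 1·351 = 12051.

12051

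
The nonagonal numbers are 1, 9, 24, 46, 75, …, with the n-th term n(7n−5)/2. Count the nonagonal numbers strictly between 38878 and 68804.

The n-th nonagonal number is n(7n−5)/2.
Smallest index with value > 38878: n = 106 (giving 39061).
Largest index with value < 68804: n = 140 (giving 68250).
Indices 106 through 140: 35 terms.

35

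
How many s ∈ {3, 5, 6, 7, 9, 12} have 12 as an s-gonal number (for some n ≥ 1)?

2

s = 3: P(3, 4) = 10 and P(3, 5) = 15; 12 is not s-gonal.
s = 5: P(5, 3) = 12. ✓
s = 6: P(6, 2) = 6 and P(6, 3) = 15; 12 is not s-gonal.
s = 7: P(7, 2) = 7 and P(7, 3) = 18; 12 is not s-gonal.
s = 9: P(9, 2) = 9 and P(9, 3) = 24; 12 is not s-gonal.
s = 12: P(12, 2) = 12. ✓
Hits: s ∈ {5, 12} → 2.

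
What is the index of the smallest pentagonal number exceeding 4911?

58

Solve n(3n−1)/2 > 4911 for integer n.
The largest n with value ≤ 4911 is 57 (since 4845 ≤ 4911 < 5017), so the first above is n = 58, value 5017.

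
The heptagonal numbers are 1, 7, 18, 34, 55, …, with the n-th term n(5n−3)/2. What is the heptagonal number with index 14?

469

The 14th heptagonal number is n(5n−3)/2 with n = 14.
14·(5·14 − 3)/2 = 14·67/2 = 469.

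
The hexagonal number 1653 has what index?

Set n(2n−1) = 1653, giving 2n² − n − 1653 = 0.
The discriminant is 1 + 8·1653 = 13225, and √13225 = 115.
So n = (1 + 115) / 4 = 116/4 = 29.

29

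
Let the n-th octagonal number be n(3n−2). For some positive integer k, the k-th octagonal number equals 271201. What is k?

Set n(3n−2) = 271201, giving 3n² − 2n − 271201 = 0.
So n = (2 + 1804) / 6 = 1806/6 = 301.

301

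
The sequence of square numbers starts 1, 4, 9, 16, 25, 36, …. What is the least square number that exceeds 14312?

14400

Solve n² > 14312 for integer n.
The largest n with value ≤ 14312 is 119 (since 14161 ≤ 14312 < 14400), so the first above is n = 120, value 14400.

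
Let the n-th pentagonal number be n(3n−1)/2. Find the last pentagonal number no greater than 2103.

Solve n(3n−1)/2 ≤ 2103 for integer n.
n = 37 gives 2035 ≤ 2103, while n = 38 gives 2147 > 2103; so the answer is 2035.

2035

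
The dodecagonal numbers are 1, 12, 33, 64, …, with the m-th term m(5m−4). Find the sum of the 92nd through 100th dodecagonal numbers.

411564

Σ i(5i−4) = 5Σi² − 4Σi over i = 92..100.
Σi = 5050 − 4186 = 864 and Σi² = 338350 − 255346 = 83004.
5·83004 − 4·864 = 411564.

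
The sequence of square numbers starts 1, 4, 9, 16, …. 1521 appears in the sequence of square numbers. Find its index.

We need n² = 1521, so n = √1521 = 39.

39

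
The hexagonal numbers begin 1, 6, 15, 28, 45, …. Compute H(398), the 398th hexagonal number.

The 398th hexagonal number is n(2n−1) with n = 398.
398·(2·398 − 1) = 398·795 = 316410.

316410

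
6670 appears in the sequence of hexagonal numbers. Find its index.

Set n(2n−1) = 6670, giving 2n² − n − 6670 = 0.
The discriminant is 1 + 8·6670 = 53361, and √53361 = 231.
So n = (1 + 231) / 4 = 232/4 = 58.

58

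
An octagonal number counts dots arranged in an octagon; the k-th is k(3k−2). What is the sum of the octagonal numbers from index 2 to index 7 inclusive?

Σ i(3i−2) = 3Σi² − 2Σi over i = 2..7.
Σi = 28 − 1 = 27 and Σi² = 140 − 1 = 139.
3·139 − 2·27 = 363.

363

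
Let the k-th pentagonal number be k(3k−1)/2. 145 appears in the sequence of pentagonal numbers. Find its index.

10

Set n(3n−1)/2 = 145, giving 3n² − n − 290 = 0.
So n = (1 + 59) / 6 = 60/6 = 10.
Check: 10·(3·10 − 1)/2 = 145. ✓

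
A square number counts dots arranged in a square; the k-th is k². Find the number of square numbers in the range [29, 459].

The n-th square number is n².
Smallest index with value ≥ 29: n = 6 (giving 36).
Largest index with value ≤ 459: n = 21 (giving 441).
Indices 6 through 21: 16 terms.

16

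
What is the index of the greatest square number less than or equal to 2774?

52

Solve n² ≤ 2774 for integer n.
n = 52 gives 2704 ≤ 2774, while n = 53 gives 2809 > 2774; so the answer is index 52.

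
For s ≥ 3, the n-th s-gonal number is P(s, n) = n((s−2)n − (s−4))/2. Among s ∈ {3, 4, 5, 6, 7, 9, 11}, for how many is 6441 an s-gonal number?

2

s = 3: P(3, 113) = 6441. ✓
s = 4: P(4, 80) = 6400 and P(4, 81) = 6561; 6441 is not s-gonal.
s = 5: P(5, 65) = 6305 and P(5, 66) = 6501; 6441 is not s-gonal.
s = 6: P(6, 57) = 6441. ✓
s = 7: P(7, 51) = 6426 and P(7, 52) = 6682; 6441 is not s-gonal.
s = 9: P(9, 43) = 6364 and P(9, 44) = 6666; 6441 is not s-gonal.
s = 11: P(11, 38) = 6365 and P(11, 39) = 6708; 6441 is not s-gonal.
Hits: s ∈ {3, 6} → 2.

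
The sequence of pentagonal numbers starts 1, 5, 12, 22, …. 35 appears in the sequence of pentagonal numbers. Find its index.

5

Set n(3n−1)/2 = 35, giving 3n² − n − 70 = 0.
So n = (1 + 29) / 6 = 30/6 = 5.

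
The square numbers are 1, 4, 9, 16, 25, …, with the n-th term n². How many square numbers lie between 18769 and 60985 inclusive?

110

The n-th square number is n².
Smallest index with value ≥ 18769: n = 137 (giving 18769).
Largest index with value ≤ 60985: n = 246 (giving 60516).
Indices 137 through 246: 110 terms.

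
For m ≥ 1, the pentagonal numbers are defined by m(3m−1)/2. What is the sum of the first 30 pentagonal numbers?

Σ i(3i−1)/2 = (3Σi² − Σi) / 2 over i = 1..30.
Σi = 465 and Σi² = 9455.
(3·9455 − 1·465) / 2 = 27900/2 = 13950.

13950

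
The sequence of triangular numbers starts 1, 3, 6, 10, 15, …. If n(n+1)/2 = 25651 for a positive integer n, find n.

226

Set n(n+1)/2 = 25651, giving n² + n − 51302 = 0.
So n = (-1 + 453) / 2 = 452/2 = 226.
Check: 226·227/2 = 25651. ✓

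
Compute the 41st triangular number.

861

The 41st triangular number is n(n+1)/2 with n = 41.
41·42/2 = 1722/2 = 861.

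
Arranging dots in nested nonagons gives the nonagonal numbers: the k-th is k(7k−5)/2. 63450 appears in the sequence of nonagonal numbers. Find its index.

135

Set n(7n−5)/2 = 63450, giving 7n² − 5n − 126900 = 0.
The discriminant is 25 + 56·63450 = 3553225, and √3553225 = 1885.
So n = (5 + 1885) / 14 = 1890/14 = 135.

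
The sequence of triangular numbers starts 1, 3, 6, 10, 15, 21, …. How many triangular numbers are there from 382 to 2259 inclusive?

The n-th triangular number is n(n+1)/2.
Smallest index with value ≥ 382: n = 28 (giving 406).
Largest index with value ≤ 2259: n = 66 (giving 2211).
Indices 28 through 66: 39 terms.

39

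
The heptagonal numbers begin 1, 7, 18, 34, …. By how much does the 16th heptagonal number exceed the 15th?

Consecutive heptagonal numbers differ by 5n − 4: here 5·16 − 4 = 76.

76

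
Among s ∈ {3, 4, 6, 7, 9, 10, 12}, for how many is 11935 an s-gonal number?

2

s = 3: P(3, 154) = 11935. ✓
s = 4: P(4, 109) = 11881 and P(4, 110) = 12100; 11935 is not s-gonal.
s = 6: P(6, 77) = 11781 and P(6, 78) = 12090; 11935 is not s-gonal.
s = 7: P(7, 69) = 11799 and P(7, 70) = 12145; 11935 is not s-gonal.
s = 9: P(9, 58) = 11629 and P(9, 59) = 12036; 11935 is not s-gonal.
s = 10: P(10, 55) = 11935. ✓
s = 12: P(12, 49) = 11809 and P(12, 50) = 12300; 11935 is not s-gonal.
Hits: s ∈ {3, 10} → 2.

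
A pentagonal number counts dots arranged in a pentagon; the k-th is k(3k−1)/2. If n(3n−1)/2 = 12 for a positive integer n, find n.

Set n(3n−1)/2 = 12, giving 3n² − n − 24 = 0.
So n = (1 + 17) / 6 = 18/6 = 3.
Check: 3·(3·3 − 1)/2 = 12. ✓

3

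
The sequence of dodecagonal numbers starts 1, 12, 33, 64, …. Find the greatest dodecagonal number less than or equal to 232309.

Solve n(5n−4) ≤ 232309 for integer n.
n = 215 gives 230265 ≤ 232309, while n = 216 gives 232416 > 232309; so the answer is 230265.

230265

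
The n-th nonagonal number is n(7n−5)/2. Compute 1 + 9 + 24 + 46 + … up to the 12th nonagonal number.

Σ i(7i−5)/2 = (7Σi² − 5Σi) / 2 over i = 1..12.
Σi = 78 and Σi² = 650.
(7·650 − 5·78) / 2 = 4160/2 = 2080.

2080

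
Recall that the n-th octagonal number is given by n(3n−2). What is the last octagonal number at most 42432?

42245

Solve n(3n−2) ≤ 42432 for integer n.
n = 119 gives 42245 ≤ 42432, while n = 120 gives 42960 > 42432; so the answer is 42245.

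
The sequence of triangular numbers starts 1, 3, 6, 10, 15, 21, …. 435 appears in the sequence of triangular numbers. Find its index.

29

Set n(n+1)/2 = 435, giving n² + n − 870 = 0.
So n = (-1 + 59) / 2 = 58/2 = 29.
Check: 29·30/2 = 435. ✓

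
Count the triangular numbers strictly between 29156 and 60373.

The n-th triangular number is n(n+1)/2.
Smallest index with value > 29156: n = 241 (giving 29161).
Largest index with value < 60373: n = 346 (giving 60031).
Indices 241 through 346: 106 terms.

106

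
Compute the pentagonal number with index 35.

1820

The 35th pentagonal number is n(3n−1)/2 with n = 35.
35·(3·35 − 1)/2 = 35·104/2 = 35·52 = 1820.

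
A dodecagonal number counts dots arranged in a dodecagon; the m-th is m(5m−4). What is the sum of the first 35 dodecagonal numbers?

72030

Σ i(5i−4) = 5Σi² − 4Σi over i = 1..35.
Σi = 630 and Σi² = 14910.
5·14910 − 4·630 = 72030.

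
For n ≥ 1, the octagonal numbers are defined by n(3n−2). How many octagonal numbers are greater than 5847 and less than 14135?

24

The n-th octagonal number is n(3n−2).
Smallest index with value > 5847: n = 45 (giving 5985).
Largest index with value < 14135: n = 68 (giving 13736).
Indices 45 through 68: 24 terms.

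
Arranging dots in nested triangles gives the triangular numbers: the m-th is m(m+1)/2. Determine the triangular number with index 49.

49·50/2 = 2450/2 = 1225.

1225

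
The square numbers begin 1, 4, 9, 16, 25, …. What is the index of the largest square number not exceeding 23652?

153

Solve n² ≤ 23652 for integer n.
n = 153 gives 23409 ≤ 23652, while n = 154 gives 23716 > 23652; so the answer is index 153.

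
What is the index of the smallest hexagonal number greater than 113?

Solve n(2n−1) > 113 for integer n.
The largest n with value ≤ 113 is 7 (since 91 ≤ 113 < 120), so the first above is n = 8, value 120.

8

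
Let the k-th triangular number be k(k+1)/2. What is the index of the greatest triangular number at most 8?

3

Solve n(n+1)/2 ≤ 8 for integer n.
n = 3 gives 6 ≤ 8, while n = 4 gives 10 > 8; so the answer is index 3.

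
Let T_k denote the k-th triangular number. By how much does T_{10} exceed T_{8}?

10·11/2 = 55 and 8·9/2 = 36.
Difference: 55 − 36 = 19.

19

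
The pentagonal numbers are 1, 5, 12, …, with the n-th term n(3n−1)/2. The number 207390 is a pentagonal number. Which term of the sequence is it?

Set n(3n−1)/2 = 207390, giving 3n² − n − 414780 = 0.
So n = (1 + 2231) / 6 = 2232/6 = 372.
Check: 372·(3·372 − 1)/2 = 207390. ✓

372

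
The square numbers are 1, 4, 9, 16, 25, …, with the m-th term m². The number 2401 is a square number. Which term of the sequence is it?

We need n² = 2401, so n = √2401 = 49.

49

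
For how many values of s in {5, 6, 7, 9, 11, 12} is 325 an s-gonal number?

2

s = 5: P(5, 14) = 287 and P(5, 15) = 330; 325 is not s-gonal.
s = 6: P(6, 13) = 325. ✓
s = 7: P(7, 11) = 286 and P(7, 12) = 342; 325 is not s-gonal.
s = 9: P(9, 10) = 325. ✓
s = 11: P(11, 8) = 260 and P(11, 9) = 333; 325 is not s-gonal.
s = 12: P(12, 8) = 288 and P(12, 9) = 369; 325 is not s-gonal.
Hits: s ∈ {6, 9} → 2.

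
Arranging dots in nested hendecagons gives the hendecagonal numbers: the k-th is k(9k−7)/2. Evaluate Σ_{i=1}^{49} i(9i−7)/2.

Σ i(9i−7)/2 = (9Σi² − 7Σi) / 2 over i = 1..49.
Σi = 1225 and Σi² = 40425.
(9·40425 − 7·1225) / 2 = 355250/2 = 177625.

177625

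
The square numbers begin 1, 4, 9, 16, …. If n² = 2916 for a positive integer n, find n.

We need n² = 2916, so n = √2916 = 54.

54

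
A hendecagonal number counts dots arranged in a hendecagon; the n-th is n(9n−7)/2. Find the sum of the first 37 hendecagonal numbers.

76627

Σ i(9i−7)/2 = (9Σi² − 7Σi) / 2 over i = 1..37.
Σi = 703 and Σi² = 17575.
(9·17575 − 7·703) / 2 = 153254/2 = 76627.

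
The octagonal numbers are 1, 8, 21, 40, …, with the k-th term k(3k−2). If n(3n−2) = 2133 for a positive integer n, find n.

27

Set n(3n−2) = 2133, giving 3n² − 2n − 2133 = 0.
The discriminant is 4 + 12·2133 = 25600, and √25600 = 160.
So n = (2 + 160) / 6 = 162/6 = 27.
Check: 27·(3·27 − 2) = 2133. ✓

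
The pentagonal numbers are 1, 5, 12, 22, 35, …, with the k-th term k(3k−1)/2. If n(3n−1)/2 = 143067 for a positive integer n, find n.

Set n(3n−1)/2 = 143067, giving 3n² − n − 286134 = 0.
So n = (1 + 1853) / 6 = 1854/6 = 309.

309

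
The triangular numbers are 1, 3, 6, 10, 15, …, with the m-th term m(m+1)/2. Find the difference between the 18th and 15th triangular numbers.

51

18·19/2 = 171 and 15·16/2 = 120.
Difference: 171 − 120 = 51.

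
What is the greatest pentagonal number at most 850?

782

Solve n(3n−1)/2 ≤ 850 for integer n.
n = 23 gives 782 ≤ 850, while n = 24 gives 852 > 850; so the answer is 782.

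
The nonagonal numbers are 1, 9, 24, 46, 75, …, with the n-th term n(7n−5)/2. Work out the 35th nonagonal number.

4200

The 35th nonagonal number is n(7n−5)/2 with n = 35.
35·(7·35 − 5)/2 = 35·240/2 = 35·120 = 4200.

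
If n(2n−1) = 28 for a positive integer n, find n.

Set n(2n−1) = 28, giving 2n² − n − 28 = 0.
The discriminant is 1 + 8·28 = 225, and √225 = 15.
So n = (1 + 15) / 4 = 16/4 = 4.
Check: 4·(2·4 − 1) = 28. ✓

4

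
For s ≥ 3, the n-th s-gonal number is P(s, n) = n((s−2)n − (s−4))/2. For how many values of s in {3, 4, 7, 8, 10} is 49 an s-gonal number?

s = 3: P(3, 9) = 45 and P(3, 10) = 55; 49 is not s-gonal.
s = 4: P(4, 7) = 49. ✓
s = 7: P(7, 4) = 34 and P(7, 5) = 55; 49 is not s-gonal.
s = 8: P(8, 4) = 40 and P(8, 5) = 65; 49 is not s-gonal.
s = 10: P(10, 3) = 27 and P(10, 4) = 52; 49 is not s-gonal.
Hits: s ∈ {4} → 1.

1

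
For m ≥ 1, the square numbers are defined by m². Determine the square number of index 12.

The 12th square number is n² with n = 12.
12² = 144.

144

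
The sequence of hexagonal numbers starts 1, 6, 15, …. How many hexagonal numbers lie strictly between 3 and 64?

4

The n-th hexagonal number is n(2n−1).
Smallest index with value > 3: n = 2 (giving 6).
Largest index with value < 64: n = 5 (giving 45).
Indices 2 through 5: 4 terms.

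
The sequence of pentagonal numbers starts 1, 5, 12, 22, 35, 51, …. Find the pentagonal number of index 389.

226787

The 389th pentagonal number is n(3n−1)/2 with n = 389.
389·(3·389 − 1)/2 = 389·1166/2 = 389·583 = 226787.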